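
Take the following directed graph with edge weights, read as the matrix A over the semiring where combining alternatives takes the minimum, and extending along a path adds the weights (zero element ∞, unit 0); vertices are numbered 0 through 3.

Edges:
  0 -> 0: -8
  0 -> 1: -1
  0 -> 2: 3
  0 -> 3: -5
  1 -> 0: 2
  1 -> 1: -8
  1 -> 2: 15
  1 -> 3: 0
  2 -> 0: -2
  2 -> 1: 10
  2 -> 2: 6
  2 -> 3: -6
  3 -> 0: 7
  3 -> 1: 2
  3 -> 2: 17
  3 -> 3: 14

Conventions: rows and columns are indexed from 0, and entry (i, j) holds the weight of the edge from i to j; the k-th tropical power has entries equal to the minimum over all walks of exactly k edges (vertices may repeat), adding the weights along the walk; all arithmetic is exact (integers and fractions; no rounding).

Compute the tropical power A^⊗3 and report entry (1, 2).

A^⊗2:
  [-16, -9, -5, -13]
  [-6, -16, 5, -8]
  [-10, -4, 1, -7]
  [-1, -6, 10, 2]
A^⊗3:
  [-24, -17, -13, -21]
  [-14, -24, -3, -16]
  [-18, -12, -7, -15]
  [-9, -14, 2, -6]
Key observation: the optimum is the walk 1->0->0->2, with weight 2 + (-8) + 3 = -3.
Optimal value attained by: walk 1->0->0->2.
Answer: (A^⊗3)[1][2] = -3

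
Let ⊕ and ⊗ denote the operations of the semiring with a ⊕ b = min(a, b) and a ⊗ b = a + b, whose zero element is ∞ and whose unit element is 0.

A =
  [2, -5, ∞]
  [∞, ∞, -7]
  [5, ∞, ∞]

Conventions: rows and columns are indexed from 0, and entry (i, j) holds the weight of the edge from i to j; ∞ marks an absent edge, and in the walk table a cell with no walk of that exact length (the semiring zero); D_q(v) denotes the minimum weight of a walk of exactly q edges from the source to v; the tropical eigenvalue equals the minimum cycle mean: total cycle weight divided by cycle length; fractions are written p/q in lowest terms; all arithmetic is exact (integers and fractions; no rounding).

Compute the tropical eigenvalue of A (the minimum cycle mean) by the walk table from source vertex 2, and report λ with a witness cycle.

q=0: [∞, ∞, 0]
q=1: [5, ∞, ∞]
q=2: [7, 0, ∞]
q=3: [9, 2, -7]
Optimal cycle mean attained by: cycle 0->1->2->0, total (-5) + (-7) + 5, length 3.
Answer: λ = -7/3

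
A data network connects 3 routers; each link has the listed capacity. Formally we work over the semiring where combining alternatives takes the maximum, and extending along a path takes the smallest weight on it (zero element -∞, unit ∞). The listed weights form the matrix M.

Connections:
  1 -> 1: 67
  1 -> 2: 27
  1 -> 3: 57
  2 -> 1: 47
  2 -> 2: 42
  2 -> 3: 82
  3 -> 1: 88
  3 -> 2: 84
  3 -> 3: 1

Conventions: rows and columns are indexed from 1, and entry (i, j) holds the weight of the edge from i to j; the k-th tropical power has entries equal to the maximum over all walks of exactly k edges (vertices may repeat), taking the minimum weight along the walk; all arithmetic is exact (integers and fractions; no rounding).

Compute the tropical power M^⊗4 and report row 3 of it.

M^⊗2:
  [67, 57, 57]
  [82, 82, 47]
  [67, 42, 82]
M^⊗3:
  [67, 57, 57]
  [67, 47, 82]
  [82, 82, 57]
M^⊗4:
  [67, 57, 57]
  [82, 82, 57]
  [67, 57, 82]
Answer: row 3 of M^⊗4 = [67, 57, 82]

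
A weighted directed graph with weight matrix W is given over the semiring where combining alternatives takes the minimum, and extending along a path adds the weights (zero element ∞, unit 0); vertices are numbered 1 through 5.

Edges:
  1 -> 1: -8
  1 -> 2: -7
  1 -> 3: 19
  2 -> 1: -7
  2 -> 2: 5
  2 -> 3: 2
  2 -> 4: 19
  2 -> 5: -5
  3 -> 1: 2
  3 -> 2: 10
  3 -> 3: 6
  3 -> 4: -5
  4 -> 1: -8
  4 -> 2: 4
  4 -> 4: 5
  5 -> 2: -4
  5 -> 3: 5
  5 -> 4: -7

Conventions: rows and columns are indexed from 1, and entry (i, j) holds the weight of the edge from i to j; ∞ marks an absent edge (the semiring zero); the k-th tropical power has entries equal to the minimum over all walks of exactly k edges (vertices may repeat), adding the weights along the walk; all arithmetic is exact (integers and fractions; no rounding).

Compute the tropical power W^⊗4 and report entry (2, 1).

W^⊗2:
  [-16, -15, -5, 12, -12]
  [-15, -14, 0, -12, 0]
  [-13, -5, 12, 0, 5]
  [-16, -15, 6, 10, -1]
  [-15, -3, -2, -2, -9]
W^⊗3:
  [-24, -23, -13, -19, -20]
  [-23, -22, -12, -7, -19]
  [-21, -20, -3, -2, -10]
  [-24, -23, -13, -8, -20]
  [-23, -22, -4, -16, -8]
W^⊗4:
  [-32, -31, -21, -27, -28]
  [-31, -30, -20, -26, -27]
  [-29, -28, -18, -17, -25]
  [-32, -31, -21, -27, -28]
  [-31, -30, -20, -15, -27]
Key observation: the optimum is the walk 2->1->1->1->1, with weight (-7) + (-8) + (-8) + (-8) = -31.
Optimal value attained by: walk 2->1->1->1->1.
Answer: (W^⊗4)[2][1] = -31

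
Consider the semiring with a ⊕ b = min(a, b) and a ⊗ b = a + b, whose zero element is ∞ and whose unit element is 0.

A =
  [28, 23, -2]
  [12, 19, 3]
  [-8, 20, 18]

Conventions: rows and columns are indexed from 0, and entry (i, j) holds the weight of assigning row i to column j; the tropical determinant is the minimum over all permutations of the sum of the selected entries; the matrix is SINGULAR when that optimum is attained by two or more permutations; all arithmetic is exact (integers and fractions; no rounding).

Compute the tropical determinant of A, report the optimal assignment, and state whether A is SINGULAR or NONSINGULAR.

σ = (0, 1, 2): 28 + 19 + 18 = 65
σ = (0, 2, 1): 28 + 3 + 20 = 51
σ = (1, 0, 2): 23 + 12 + 18 = 53
σ = (1, 2, 0): 23 + 3 + (-8) = 18
σ = (2, 0, 1): (-2) + 12 + 20 = 30
σ = (2, 1, 0): (-2) + 19 + (-8) = 9
Optimal value attained by: σ = (2, 1, 0).
Answer: det⊕(A) = 9; verdict: NONSINGULAR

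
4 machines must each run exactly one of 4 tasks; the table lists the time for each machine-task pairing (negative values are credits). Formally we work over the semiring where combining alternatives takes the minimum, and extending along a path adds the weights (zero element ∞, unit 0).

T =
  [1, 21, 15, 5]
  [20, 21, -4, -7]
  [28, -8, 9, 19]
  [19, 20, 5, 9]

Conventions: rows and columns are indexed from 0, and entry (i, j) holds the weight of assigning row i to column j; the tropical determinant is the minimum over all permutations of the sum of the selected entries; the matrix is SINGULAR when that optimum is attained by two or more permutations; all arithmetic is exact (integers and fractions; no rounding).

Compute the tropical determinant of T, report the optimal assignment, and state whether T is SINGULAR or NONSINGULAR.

σ = (0, 1, 2, 3): 1 + 21 + 9 + 9 = 40
σ = (0, 1, 3, 2): 1 + 21 + 19 + 5 = 46
σ = (0, 2, 1, 3): 1 + (-4) + (-8) + 9 = -2
σ = (0, 2, 3, 1): 1 + (-4) + 19 + 20 = 36
σ = (0, 3, 1, 2): 1 + (-7) + (-8) + 5 = -9
σ = (0, 3, 2, 1): 1 + (-7) + 9 + 20 = 23
σ = (1, 0, 2, 3): 21 + 20 + 9 + 9 = 59
σ = (1, 0, 3, 2): 21 + 20 + 19 + 5 = 65
σ = (1, 2, 0, 3): 21 + (-4) + 28 + 9 = 54
σ = (1, 2, 3, 0): 21 + (-4) + 19 + 19 = 55
σ = (1, 3, 0, 2): 21 + (-7) + 28 + 5 = 47
σ = (1, 3, 2, 0): 21 + (-7) + 9 + 19 = 42
σ = (2, 0, 1, 3): 15 + 20 + (-8) + 9 = 36
σ = (2, 0, 3, 1): 15 + 20 + 19 + 20 = 74
σ = (2, 1, 0, 3): 15 + 21 + 28 + 9 = 73
σ = (2, 1, 3, 0): 15 + 21 + 19 + 19 = 74
σ = (2, 3, 0, 1): 15 + (-7) + 28 + 20 = 56
σ = (2, 3, 1, 0): 15 + (-7) + (-8) + 19 = 19
σ = (3, 0, 1, 2): 5 + 20 + (-8) + 5 = 22
σ = (3, 0, 2, 1): 5 + 20 + 9 + 20 = 54
σ = (3, 1, 0, 2): 5 + 21 + 28 + 5 = 59
σ = (3, 1, 2, 0): 5 + 21 + 9 + 19 = 54
σ = (3, 2, 0, 1): 5 + (-4) + 28 + 20 = 49
σ = (3, 2, 1, 0): 5 + (-4) + (-8) + 19 = 12
Optimal value attained by: σ = (0, 3, 1, 2).
Answer: det⊕(T) = -9; verdict: NONSINGULAR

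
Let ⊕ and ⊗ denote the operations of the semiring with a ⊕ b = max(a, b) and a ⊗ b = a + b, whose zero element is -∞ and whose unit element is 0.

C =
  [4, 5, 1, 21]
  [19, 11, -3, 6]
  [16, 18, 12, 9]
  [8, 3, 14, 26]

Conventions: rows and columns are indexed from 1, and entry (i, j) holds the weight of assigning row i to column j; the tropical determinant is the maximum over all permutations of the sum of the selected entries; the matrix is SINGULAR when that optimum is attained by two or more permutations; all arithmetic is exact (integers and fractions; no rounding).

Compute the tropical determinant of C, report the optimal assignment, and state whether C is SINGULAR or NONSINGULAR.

σ = (1, 2, 3, 4): 4 + 11 + 12 + 26 = 53
σ = (1, 2, 4, 3): 4 + 11 + 9 + 14 = 38
σ = (1, 3, 2, 4): 4 + (-3) + 18 + 26 = 45
σ = (1, 3, 4, 2): 4 + (-3) + 9 + 3 = 13
σ = (1, 4, 2, 3): 4 + 6 + 18 + 14 = 42
σ = (1, 4, 3, 2): 4 + 6 + 12 + 3 = 25
σ = (2, 1, 3, 4): 5 + 19 + 12 + 26 = 62
σ = (2, 1, 4, 3): 5 + 19 + 9 + 14 = 47
σ = (2, 3, 1, 4): 5 + (-3) + 16 + 26 = 44
σ = (2, 3, 4, 1): 5 + (-3) + 9 + 8 = 19
σ = (2, 4, 1, 3): 5 + 6 + 16 + 14 = 41
σ = (2, 4, 3, 1): 5 + 6 + 12 + 8 = 31
σ = (3, 1, 2, 4): 1 + 19 + 18 + 26 = 64
σ = (3, 1, 4, 2): 1 + 19 + 9 + 3 = 32
σ = (3, 2, 1, 4): 1 + 11 + 16 + 26 = 54
σ = (3, 2, 4, 1): 1 + 11 + 9 + 8 = 29
σ = (3, 4, 1, 2): 1 + 6 + 16 + 3 = 26
σ = (3, 4, 2, 1): 1 + 6 + 18 + 8 = 33
σ = (4, 1, 2, 3): 21 + 19 + 18 + 14 = 72
σ = (4, 1, 3, 2): 21 + 19 + 12 + 3 = 55
σ = (4, 2, 1, 3): 21 + 11 + 16 + 14 = 62
σ = (4, 2, 3, 1): 21 + 11 + 12 + 8 = 52
σ = (4, 3, 1, 2): 21 + (-3) + 16 + 3 = 37
σ = (4, 3, 2, 1): 21 + (-3) + 18 + 8 = 44
Optimal value attained by: σ = (4, 1, 2, 3).
Answer: det⊕(C) = 72; verdict: NONSINGULAR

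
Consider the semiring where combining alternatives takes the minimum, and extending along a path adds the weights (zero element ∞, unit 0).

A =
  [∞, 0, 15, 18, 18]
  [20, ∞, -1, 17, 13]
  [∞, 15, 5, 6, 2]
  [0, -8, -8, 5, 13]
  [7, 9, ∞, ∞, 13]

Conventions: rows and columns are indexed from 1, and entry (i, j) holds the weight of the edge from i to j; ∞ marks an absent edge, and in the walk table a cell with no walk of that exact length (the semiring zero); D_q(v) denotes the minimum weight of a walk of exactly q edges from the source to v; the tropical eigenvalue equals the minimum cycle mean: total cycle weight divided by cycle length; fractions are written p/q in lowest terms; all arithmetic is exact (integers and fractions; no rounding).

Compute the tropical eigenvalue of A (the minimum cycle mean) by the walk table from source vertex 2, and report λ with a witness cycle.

q=0: [∞, 0, ∞, ∞, ∞]
q=1: [20, ∞, -1, 17, 13]
q=2: [17, 9, 4, 5, 1]
q=3: [5, -3, -3, 10, 6]
q=4: [10, 2, -4, 3, -1]
q=5: [3, -5, -5, 2, -2]
Optimal cycle mean attained by: cycle 2->3->4->2, total (-1) + 6 + (-8), length 3.
Answer: λ = -1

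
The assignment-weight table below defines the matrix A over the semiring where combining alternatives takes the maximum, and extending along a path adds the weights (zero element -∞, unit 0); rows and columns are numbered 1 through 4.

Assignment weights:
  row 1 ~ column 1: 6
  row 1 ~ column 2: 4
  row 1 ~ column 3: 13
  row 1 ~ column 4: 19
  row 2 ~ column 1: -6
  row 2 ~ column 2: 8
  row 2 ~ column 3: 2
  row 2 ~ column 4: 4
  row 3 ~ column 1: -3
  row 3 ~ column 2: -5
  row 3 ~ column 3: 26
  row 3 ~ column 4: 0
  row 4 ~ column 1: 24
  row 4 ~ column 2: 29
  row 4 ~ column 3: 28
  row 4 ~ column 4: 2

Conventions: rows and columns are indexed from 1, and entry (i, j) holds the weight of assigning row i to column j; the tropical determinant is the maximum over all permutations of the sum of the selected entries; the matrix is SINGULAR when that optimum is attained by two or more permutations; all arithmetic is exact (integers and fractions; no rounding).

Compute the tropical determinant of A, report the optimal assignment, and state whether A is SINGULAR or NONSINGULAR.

σ = (1, 2, 3, 4): 6 + 8 + 26 + 2 = 42
σ = (1, 2, 4, 3): 6 + 8 + 0 + 28 = 42
σ = (1, 3, 2, 4): 6 + 2 + (-5) + 2 = 5
σ = (1, 3, 4, 2): 6 + 2 + 0 + 29 = 37
σ = (1, 4, 2, 3): 6 + 4 + (-5) + 28 = 33
σ = (1, 4, 3, 2): 6 + 4 + 26 + 29 = 65
σ = (2, 1, 3, 4): 4 + (-6) + 26 + 2 = 26
σ = (2, 1, 4, 3): 4 + (-6) + 0 + 28 = 26
σ = (2, 3, 1, 4): 4 + 2 + (-3) + 2 = 5
σ = (2, 3, 4, 1): 4 + 2 + 0 + 24 = 30
σ = (2, 4, 1, 3): 4 + 4 + (-3) + 28 = 33
σ = (2, 4, 3, 1): 4 + 4 + 26 + 24 = 58
σ = (3, 1, 2, 4): 13 + (-6) + (-5) + 2 = 4
σ = (3, 1, 4, 2): 13 + (-6) + 0 + 29 = 36
σ = (3, 2, 1, 4): 13 + 8 + (-3) + 2 = 20
σ = (3, 2, 4, 1): 13 + 8 + 0 + 24 = 45
σ = (3, 4, 1, 2): 13 + 4 + (-3) + 29 = 43
σ = (3, 4, 2, 1): 13 + 4 + (-5) + 24 = 36
σ = (4, 1, 2, 3): 19 + (-6) + (-5) + 28 = 36
σ = (4, 1, 3, 2): 19 + (-6) + 26 + 29 = 68
σ = (4, 2, 1, 3): 19 + 8 + (-3) + 28 = 52
σ = (4, 2, 3, 1): 19 + 8 + 26 + 24 = 77
σ = (4, 3, 1, 2): 19 + 2 + (-3) + 29 = 47
σ = (4, 3, 2, 1): 19 + 2 + (-5) + 24 = 40
Optimal value attained by: σ = (4, 2, 3, 1).
Answer: det⊕(A) = 77; verdict: NONSINGULAR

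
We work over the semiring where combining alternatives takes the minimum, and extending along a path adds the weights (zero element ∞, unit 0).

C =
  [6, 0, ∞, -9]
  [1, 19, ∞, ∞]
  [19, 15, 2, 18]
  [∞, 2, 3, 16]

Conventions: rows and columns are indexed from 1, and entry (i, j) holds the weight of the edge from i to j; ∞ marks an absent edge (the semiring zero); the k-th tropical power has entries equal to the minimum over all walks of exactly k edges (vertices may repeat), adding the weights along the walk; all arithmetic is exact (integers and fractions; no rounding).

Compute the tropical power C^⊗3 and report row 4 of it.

C^⊗2:
  [1, -7, -6, -3]
  [7, 1, ∞, -8]
  [16, 17, 4, 10]
  [3, 18, 5, 21]
C^⊗3:
  [-6, -1, -4, -8]
  [2, -6, -5, -2]
  [18, 12, 6, 7]
  [9, 3, 7, -6]
Answer: row 4 of C^⊗3 = [9, 3, 7, -6]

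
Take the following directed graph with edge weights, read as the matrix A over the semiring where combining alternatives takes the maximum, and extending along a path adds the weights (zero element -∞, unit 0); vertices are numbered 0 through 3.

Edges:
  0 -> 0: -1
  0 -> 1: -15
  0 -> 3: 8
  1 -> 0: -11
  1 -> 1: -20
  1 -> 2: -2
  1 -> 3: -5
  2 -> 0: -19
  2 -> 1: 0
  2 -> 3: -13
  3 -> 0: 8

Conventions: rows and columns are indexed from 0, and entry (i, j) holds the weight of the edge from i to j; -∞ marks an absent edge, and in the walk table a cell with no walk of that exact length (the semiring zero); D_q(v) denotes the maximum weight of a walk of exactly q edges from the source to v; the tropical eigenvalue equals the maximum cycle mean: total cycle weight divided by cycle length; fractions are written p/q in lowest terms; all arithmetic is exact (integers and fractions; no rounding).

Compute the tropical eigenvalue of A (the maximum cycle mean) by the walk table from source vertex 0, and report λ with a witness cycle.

q=0: [0, -∞, -∞, -∞]
q=1: [-1, -15, -∞, 8]
q=2: [16, -16, -17, 7]
q=3: [15, 1, -18, 24]
q=4: [32, 0, -1, 23]
Optimal cycle mean attained by: cycle 0->3->0, total 8 + 8, length 2.
Answer: λ = 8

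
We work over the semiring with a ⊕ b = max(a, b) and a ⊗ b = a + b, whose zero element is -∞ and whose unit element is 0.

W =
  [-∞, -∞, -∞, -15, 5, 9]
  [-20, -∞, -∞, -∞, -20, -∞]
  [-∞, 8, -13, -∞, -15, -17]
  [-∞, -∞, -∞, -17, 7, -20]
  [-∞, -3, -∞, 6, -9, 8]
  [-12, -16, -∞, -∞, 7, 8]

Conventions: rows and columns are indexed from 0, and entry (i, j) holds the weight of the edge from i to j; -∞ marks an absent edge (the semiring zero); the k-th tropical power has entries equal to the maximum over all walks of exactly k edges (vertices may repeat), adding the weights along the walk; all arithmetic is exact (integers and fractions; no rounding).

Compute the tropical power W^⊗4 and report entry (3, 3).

W^⊗2:
  [-3, 2, -∞, 11, 16, 17]
  [-∞, -23, -∞, -14, -15, -11]
  [-12, -5, -26, -9, -10, -7]
  [-32, 4, -∞, 13, -2, 15]
  [-4, -8, -∞, -3, 15, 16]
  [-4, 4, -∞, 13, 15, 16]
W^⊗3:
  [5, 13, -∞, 22, 24, 25]
  [-23, -18, -∞, -9, -4, -3]
  [-19, -13, -39, -4, 0, 1]
  [3, -1, -∞, 4, 22, 23]
  [4, 12, -∞, 21, 23, 24]
  [4, 12, -∞, 21, 23, 24]
W^⊗4:
  [13, 21, -∞, 30, 32, 33]
  [-15, -7, -∞, 2, 4, 5]
  [-11, -3, -52, 6, 8, 9]
  [11, 19, -∞, 28, 30, 31]
  [12, 20, -∞, 29, 31, 32]
  [12, 20, -∞, 29, 31, 32]
Key observation: the optimum is the walk 3->4->5->4->3, with weight 7 + 8 + 7 + 6 = 28.
Optimal value attained by: walk 3->4->5->4->3.
Answer: (W^⊗4)[3][3] = 28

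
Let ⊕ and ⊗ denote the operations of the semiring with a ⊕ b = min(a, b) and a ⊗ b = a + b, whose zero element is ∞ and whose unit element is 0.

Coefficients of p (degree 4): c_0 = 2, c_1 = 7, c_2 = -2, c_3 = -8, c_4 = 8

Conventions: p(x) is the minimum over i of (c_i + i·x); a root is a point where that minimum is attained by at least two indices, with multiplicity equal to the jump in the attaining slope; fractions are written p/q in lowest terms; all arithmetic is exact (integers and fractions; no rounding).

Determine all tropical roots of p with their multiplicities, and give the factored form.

hull edge (i=0, c=2) to (i=3, c=-8): slope -10/3, span 3
hull edge (i=3, c=-8) to (i=4, c=8): slope 16, span 1
Factored form: p(x) = 8 ⊗ (x ⊕ (-16)) ⊗ (x ⊕ 10/3) ⊗ (x ⊕ 10/3) ⊗ (x ⊕ 10/3)
Answer: roots = -16 (mult 1), 10/3 (mult 3)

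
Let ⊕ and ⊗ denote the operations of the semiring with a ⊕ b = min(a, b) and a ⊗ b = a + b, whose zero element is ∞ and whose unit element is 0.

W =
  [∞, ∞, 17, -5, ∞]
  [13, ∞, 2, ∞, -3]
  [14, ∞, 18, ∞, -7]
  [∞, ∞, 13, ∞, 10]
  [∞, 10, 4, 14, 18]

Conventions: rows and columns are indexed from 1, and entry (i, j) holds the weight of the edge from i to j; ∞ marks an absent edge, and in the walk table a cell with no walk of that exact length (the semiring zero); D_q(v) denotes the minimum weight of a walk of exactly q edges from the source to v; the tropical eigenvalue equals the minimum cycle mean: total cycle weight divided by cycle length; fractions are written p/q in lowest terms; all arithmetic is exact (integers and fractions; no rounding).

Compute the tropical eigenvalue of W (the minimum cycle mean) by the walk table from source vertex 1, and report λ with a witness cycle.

q=0: [0, ∞, ∞, ∞, ∞]
q=1: [∞, ∞, 17, -5, ∞]
q=2: [31, ∞, 8, ∞, 5]
q=3: [22, 15, 9, 19, 1]
q=4: [23, 11, 5, 15, 2]
q=5: [19, 12, 6, 16, -2]
Optimal cycle mean attained by: cycle 3->5->3, total (-7) + 4, length 2.
Answer: λ = -3/2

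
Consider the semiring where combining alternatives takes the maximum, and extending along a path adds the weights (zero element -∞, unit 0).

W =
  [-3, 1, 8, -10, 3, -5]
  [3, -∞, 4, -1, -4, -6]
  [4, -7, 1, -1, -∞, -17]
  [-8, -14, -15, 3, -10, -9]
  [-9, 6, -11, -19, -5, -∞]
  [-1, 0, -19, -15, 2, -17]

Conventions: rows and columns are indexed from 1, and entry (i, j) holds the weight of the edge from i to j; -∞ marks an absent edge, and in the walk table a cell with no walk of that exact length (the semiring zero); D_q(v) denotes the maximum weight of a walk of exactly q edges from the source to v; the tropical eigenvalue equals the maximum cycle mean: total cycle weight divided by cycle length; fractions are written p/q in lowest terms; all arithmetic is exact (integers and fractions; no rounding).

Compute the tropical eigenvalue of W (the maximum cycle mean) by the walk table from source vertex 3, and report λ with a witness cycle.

q=0: [-∞, -∞, 0, -∞, -∞, -∞]
q=1: [4, -7, 1, -1, -∞, -17]
q=2: [5, 5, 12, 2, 7, -1]
q=3: [16, 13, 13, 11, 8, 0]
q=4: [17, 17, 24, 14, 19, 11]
q=5: [28, 25, 25, 23, 20, 12]
q=6: [29, 29, 36, 26, 31, 23]
Optimal cycle mean attained by: cycle 1->3->1, total 8 + 4, length 2.
Answer: λ = 6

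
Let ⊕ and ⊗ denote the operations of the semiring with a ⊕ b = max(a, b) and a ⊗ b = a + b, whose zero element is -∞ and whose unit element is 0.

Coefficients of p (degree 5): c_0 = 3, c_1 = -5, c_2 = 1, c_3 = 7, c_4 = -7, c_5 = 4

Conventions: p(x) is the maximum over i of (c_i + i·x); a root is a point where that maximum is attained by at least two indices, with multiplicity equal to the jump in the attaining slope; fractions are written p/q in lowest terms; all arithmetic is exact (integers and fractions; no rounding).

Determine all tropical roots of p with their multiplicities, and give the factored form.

hull edge (i=0, c=3) to (i=3, c=7): slope 4/3, span 3
hull edge (i=3, c=7) to (i=5, c=4): slope -3/2, span 2
Factored form: p(x) = 4 ⊗ (x ⊕ (-4/3)) ⊗ (x ⊕ (-4/3)) ⊗ (x ⊕ (-4/3)) ⊗ (x ⊕ 3/2) ⊗ (x ⊕ 3/2)
Answer: roots = -4/3 (mult 3), 3/2 (mult 2)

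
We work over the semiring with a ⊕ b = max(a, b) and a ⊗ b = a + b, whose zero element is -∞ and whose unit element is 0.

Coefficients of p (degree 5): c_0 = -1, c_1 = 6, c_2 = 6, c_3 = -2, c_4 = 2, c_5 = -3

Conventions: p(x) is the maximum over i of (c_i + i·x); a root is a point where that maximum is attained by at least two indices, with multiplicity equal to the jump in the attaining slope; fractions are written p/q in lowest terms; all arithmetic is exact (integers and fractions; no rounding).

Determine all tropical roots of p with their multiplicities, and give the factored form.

hull edge (i=0, c=-1) to (i=1, c=6): slope 7, span 1
hull edge (i=1, c=6) to (i=2, c=6): slope 0, span 1
hull edge (i=2, c=6) to (i=4, c=2): slope -2, span 2
hull edge (i=4, c=2) to (i=5, c=-3): slope -5, span 1
Factored form: p(x) = -3 ⊗ (x ⊕ (-7)) ⊗ (x ⊕ 0) ⊗ (x ⊕ 2) ⊗ (x ⊕ 2) ⊗ (x ⊕ 5)
Answer: roots = -7 (mult 1), 0 (mult 1), 2 (mult 2), 5 (mult 1)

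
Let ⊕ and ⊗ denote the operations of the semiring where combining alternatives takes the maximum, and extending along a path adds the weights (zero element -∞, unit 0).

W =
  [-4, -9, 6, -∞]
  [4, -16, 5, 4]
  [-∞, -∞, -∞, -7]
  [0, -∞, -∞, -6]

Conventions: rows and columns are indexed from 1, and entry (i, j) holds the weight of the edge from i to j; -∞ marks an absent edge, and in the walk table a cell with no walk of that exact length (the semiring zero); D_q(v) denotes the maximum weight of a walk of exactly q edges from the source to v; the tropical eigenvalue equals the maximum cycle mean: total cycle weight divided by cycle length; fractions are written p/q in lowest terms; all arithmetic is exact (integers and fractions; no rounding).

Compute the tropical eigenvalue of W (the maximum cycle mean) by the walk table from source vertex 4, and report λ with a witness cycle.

q=0: [-∞, -∞, -∞, 0]
q=1: [0, -∞, -∞, -6]
q=2: [-4, -9, 6, -12]
q=3: [-5, -13, 2, -1]
q=4: [-1, -14, 1, -5]
Optimal cycle mean attained by: cycle 1->3->4->1, total 6 + (-7) + 0, length 3.
Answer: λ = -1/3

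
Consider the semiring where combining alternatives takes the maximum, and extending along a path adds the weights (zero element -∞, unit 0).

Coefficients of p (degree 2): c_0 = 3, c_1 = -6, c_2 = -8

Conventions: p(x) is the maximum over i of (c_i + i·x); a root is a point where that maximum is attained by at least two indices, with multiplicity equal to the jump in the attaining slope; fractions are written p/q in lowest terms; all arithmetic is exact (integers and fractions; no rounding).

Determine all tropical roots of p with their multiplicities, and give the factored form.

hull edge (i=0, c=3) to (i=2, c=-8): slope -11/2, span 2
Factored form: p(x) = -8 ⊗ (x ⊕ 11/2) ⊗ (x ⊕ 11/2)
Answer: roots = 11/2 (mult 2)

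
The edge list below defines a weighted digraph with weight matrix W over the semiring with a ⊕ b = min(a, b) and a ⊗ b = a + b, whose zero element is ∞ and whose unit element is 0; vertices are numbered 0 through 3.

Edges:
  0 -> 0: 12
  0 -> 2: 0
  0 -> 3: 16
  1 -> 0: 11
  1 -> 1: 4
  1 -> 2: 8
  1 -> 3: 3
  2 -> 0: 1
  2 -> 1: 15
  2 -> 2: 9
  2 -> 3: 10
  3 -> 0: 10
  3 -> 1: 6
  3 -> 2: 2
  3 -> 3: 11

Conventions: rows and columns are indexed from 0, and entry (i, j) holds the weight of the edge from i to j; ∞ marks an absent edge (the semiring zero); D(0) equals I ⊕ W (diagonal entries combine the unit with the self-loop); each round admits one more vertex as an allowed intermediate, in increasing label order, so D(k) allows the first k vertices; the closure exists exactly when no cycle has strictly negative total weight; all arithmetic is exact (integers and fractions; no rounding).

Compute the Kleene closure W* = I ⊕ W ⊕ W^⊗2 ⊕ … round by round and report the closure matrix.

D(0):
  [0, ∞, 0, 16]
  [11, 0, 8, 3]
  [1, 15, 0, 10]
  [10, 6, 2, 0]
D(1):
  [0, ∞, 0, 16]
  [11, 0, 8, 3]
  [1, 15, 0, 10]
  [10, 6, 2, 0]
D(2):
  [0, ∞, 0, 16]
  [11, 0, 8, 3]
  [1, 15, 0, 10]
  [10, 6, 2, 0]
D(3):
  [0, 15, 0, 10]
  [9, 0, 8, 3]
  [1, 15, 0, 10]
  [3, 6, 2, 0]
D(4):
  [0, 15, 0, 10]
  [6, 0, 5, 3]
  [1, 15, 0, 10]
  [3, 6, 2, 0]
Answer: W* = [[0, 15, 0, 10], [6, 0, 5, 3], [1, 15, 0, 10], [3, 6, 2, 0]]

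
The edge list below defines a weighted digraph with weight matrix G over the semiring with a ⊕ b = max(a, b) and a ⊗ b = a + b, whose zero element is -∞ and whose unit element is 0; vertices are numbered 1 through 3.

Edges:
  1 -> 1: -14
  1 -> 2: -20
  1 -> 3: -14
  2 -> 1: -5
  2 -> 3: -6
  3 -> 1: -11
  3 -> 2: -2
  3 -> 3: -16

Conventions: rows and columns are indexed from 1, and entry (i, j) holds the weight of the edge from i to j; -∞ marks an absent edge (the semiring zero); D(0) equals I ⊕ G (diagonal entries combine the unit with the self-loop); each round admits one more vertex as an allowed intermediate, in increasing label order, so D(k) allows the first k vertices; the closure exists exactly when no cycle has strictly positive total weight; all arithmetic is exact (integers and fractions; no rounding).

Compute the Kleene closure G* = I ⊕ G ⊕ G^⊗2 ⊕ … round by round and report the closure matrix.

D(0):
  [0, -20, -14]
  [-5, 0, -6]
  [-11, -2, 0]
D(1):
  [0, -20, -14]
  [-5, 0, -6]
  [-11, -2, 0]
D(2):
  [0, -20, -14]
  [-5, 0, -6]
  [-7, -2, 0]
D(3):
  [0, -16, -14]
  [-5, 0, -6]
  [-7, -2, 0]
Answer: G* = [[0, -16, -14], [-5, 0, -6], [-7, -2, 0]]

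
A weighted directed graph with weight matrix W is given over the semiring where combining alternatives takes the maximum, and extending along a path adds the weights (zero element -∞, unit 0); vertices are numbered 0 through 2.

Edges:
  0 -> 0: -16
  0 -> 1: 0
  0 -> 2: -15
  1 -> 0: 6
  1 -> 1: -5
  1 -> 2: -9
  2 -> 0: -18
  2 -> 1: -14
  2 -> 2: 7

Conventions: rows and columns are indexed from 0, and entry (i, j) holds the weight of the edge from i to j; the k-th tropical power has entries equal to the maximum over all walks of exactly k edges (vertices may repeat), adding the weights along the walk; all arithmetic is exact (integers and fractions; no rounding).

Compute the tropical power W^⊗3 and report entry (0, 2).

W^⊗2:
  [6, -5, -8]
  [1, 6, -2]
  [-8, -7, 14]
W^⊗3:
  [1, 6, -1]
  [12, 1, 5]
  [-1, 0, 21]
Key observation: the optimum is the walk 0->2->2->2, with weight (-15) + 7 + 7 = -1.
Optimal value attained by: walk 0->2->2->2.
Answer: (W^⊗3)[0][2] = -1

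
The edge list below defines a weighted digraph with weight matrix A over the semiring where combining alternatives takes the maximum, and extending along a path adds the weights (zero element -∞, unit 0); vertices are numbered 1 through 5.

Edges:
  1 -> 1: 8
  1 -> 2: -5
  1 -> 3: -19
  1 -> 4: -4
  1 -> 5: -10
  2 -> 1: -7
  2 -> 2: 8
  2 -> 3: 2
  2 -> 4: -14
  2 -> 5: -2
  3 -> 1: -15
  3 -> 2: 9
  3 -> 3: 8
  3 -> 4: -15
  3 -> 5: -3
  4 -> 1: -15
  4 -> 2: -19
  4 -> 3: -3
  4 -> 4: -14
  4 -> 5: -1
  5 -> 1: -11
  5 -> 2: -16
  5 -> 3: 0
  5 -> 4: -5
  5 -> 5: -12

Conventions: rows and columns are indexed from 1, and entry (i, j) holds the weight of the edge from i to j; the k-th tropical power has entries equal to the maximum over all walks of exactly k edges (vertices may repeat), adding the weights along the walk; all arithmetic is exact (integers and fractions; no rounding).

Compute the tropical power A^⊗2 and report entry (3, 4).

A^⊗2:
  [16, 3, -3, 4, -2]
  [1, 16, 10, -6, 6]
  [2, 17, 16, -5, 7]
  [-7, 6, 5, -6, -6]
  [-3, 9, 8, -15, -3]
Key observation: the optimum is the walk 3->2->4, with weight 9 + (-14) = -5.
Optimal value attained by: walk 3->2->4.
Answer: (A^⊗2)[3][4] = -5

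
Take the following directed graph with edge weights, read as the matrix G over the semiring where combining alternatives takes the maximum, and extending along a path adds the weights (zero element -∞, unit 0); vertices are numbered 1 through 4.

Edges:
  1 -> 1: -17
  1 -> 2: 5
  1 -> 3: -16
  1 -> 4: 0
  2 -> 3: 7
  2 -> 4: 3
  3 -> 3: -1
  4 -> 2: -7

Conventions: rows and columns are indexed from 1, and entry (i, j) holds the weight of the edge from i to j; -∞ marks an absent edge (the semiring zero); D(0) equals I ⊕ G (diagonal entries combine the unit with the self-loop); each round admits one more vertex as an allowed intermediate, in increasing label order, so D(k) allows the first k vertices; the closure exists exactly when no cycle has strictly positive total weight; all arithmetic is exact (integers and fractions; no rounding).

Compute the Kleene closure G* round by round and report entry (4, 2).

D(0):
  [0, 5, -16, 0]
  [-∞, 0, 7, 3]
  [-∞, -∞, 0, -∞]
  [-∞, -7, -∞, 0]
D(1):
  [0, 5, -16, 0]
  [-∞, 0, 7, 3]
  [-∞, -∞, 0, -∞]
  [-∞, -7, -∞, 0]
D(2):
  [0, 5, 12, 8]
  [-∞, 0, 7, 3]
  [-∞, -∞, 0, -∞]
  [-∞, -7, 0, 0]
D(3):
  [0, 5, 12, 8]
  [-∞, 0, 7, 3]
  [-∞, -∞, 0, -∞]
  [-∞, -7, 0, 0]
D(4):
  [0, 5, 12, 8]
  [-∞, 0, 7, 3]
  [-∞, -∞, 0, -∞]
  [-∞, -7, 0, 0]
Answer: G*[4][2] = -7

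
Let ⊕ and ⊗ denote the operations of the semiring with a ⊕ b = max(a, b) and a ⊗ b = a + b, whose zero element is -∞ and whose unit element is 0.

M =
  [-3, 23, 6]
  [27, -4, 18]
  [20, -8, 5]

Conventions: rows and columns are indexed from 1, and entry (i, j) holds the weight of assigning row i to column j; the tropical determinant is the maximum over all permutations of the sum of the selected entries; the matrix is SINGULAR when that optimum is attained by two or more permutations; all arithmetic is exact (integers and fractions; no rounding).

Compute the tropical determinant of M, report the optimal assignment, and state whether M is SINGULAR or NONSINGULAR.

σ = (1, 2, 3): (-3) + (-4) + 5 = -2
σ = (1, 3, 2): (-3) + 18 + (-8) = 7
σ = (2, 1, 3): 23 + 27 + 5 = 55
σ = (2, 3, 1): 23 + 18 + 20 = 61
σ = (3, 1, 2): 6 + 27 + (-8) = 25
σ = (3, 2, 1): 6 + (-4) + 20 = 22
Optimal value attained by: σ = (2, 3, 1).
Answer: det⊕(M) = 61; verdict: NONSINGULAR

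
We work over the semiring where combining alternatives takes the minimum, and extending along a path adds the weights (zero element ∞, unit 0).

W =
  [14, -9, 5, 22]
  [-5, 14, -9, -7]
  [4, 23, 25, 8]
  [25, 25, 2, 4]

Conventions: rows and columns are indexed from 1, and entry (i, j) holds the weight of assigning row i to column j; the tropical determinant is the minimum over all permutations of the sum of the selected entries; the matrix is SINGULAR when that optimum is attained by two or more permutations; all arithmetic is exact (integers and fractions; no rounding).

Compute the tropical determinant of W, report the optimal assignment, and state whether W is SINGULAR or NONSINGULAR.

σ = (1, 2, 3, 4): 14 + 14 + 25 + 4 = 57
σ = (1, 2, 4, 3): 14 + 14 + 8 + 2 = 38
σ = (1, 3, 2, 4): 14 + (-9) + 23 + 4 = 32
σ = (1, 3, 4, 2): 14 + (-9) + 8 + 25 = 38
σ = (1, 4, 2, 3): 14 + (-7) + 23 + 2 = 32
σ = (1, 4, 3, 2): 14 + (-7) + 25 + 25 = 57
σ = (2, 1, 3, 4): (-9) + (-5) + 25 + 4 = 15
σ = (2, 1, 4, 3): (-9) + (-5) + 8 + 2 = -4
σ = (2, 3, 1, 4): (-9) + (-9) + 4 + 4 = -10
σ = (2, 3, 4, 1): (-9) + (-9) + 8 + 25 = 15
σ = (2, 4, 1, 3): (-9) + (-7) + 4 + 2 = -10
σ = (2, 4, 3, 1): (-9) + (-7) + 25 + 25 = 34
σ = (3, 1, 2, 4): 5 + (-5) + 23 + 4 = 27
σ = (3, 1, 4, 2): 5 + (-5) + 8 + 25 = 33
σ = (3, 2, 1, 4): 5 + 14 + 4 + 4 = 27
σ = (3, 2, 4, 1): 5 + 14 + 8 + 25 = 52
σ = (3, 4, 1, 2): 5 + (-7) + 4 + 25 = 27
σ = (3, 4, 2, 1): 5 + (-7) + 23 + 25 = 46
σ = (4, 1, 2, 3): 22 + (-5) + 23 + 2 = 42
σ = (4, 1, 3, 2): 22 + (-5) + 25 + 25 = 67
σ = (4, 2, 1, 3): 22 + 14 + 4 + 2 = 42
σ = (4, 2, 3, 1): 22 + 14 + 25 + 25 = 86
σ = (4, 3, 1, 2): 22 + (-9) + 4 + 25 = 42
σ = (4, 3, 2, 1): 22 + (-9) + 23 + 25 = 61
Optimal value attained by: σ = (2, 3, 1, 4).
Answer: det⊕(W) = -10; verdict: SINGULAR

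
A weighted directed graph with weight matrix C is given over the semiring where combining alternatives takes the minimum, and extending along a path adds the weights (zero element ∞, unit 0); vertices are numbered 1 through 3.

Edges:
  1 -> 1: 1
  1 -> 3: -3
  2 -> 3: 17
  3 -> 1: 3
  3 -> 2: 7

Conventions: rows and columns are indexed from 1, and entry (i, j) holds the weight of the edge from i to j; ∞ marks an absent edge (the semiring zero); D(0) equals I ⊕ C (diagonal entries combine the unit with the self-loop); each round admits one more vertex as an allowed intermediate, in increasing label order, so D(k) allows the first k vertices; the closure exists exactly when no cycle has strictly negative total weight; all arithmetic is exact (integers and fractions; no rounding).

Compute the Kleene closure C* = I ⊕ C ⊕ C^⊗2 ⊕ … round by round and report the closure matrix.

D(0):
  [0, ∞, -3]
  [∞, 0, 17]
  [3, 7, 0]
D(1):
  [0, ∞, -3]
  [∞, 0, 17]
  [3, 7, 0]
D(2):
  [0, ∞, -3]
  [∞, 0, 17]
  [3, 7, 0]
D(3):
  [0, 4, -3]
  [20, 0, 17]
  [3, 7, 0]
Answer: C* = [[0, 4, -3], [20, 0, 17], [3, 7, 0]]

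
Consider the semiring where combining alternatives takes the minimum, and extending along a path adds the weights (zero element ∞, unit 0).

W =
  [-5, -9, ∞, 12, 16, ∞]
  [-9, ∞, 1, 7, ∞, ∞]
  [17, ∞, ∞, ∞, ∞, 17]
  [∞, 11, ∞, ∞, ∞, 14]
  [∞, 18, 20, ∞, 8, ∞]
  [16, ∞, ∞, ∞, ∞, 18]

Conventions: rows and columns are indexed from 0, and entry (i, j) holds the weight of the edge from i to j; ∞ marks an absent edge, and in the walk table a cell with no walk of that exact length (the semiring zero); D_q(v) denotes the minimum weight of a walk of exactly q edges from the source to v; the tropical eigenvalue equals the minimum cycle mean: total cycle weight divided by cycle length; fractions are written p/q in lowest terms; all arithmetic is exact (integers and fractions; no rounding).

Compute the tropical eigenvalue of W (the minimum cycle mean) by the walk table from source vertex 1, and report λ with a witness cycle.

q=0: [∞, 0, ∞, ∞, ∞, ∞]
q=1: [-9, ∞, 1, 7, ∞, ∞]
q=2: [-14, -18, ∞, 3, 7, 18]
q=3: [-27, -23, -17, -11, 2, 17]
q=4: [-32, -36, -22, -16, -11, 0]
q=5: [-45, -41, -35, -29, -16, -5]
q=6: [-50, -54, -40, -34, -29, -18]
Optimal cycle mean attained by: cycle 0->1->0, total (-9) + (-9), length 2.
Answer: λ = -9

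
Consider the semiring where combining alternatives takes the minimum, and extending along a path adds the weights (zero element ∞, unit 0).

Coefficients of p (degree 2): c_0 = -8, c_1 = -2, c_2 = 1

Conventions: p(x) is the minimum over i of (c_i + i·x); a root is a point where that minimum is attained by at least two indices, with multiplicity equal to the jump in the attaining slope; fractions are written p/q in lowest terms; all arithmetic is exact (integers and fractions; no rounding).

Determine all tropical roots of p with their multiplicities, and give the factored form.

hull edge (i=0, c=-8) to (i=2, c=1): slope 9/2, span 2
Factored form: p(x) = 1 ⊗ (x ⊕ (-9/2)) ⊗ (x ⊕ (-9/2))
Answer: roots = -9/2 (mult 2)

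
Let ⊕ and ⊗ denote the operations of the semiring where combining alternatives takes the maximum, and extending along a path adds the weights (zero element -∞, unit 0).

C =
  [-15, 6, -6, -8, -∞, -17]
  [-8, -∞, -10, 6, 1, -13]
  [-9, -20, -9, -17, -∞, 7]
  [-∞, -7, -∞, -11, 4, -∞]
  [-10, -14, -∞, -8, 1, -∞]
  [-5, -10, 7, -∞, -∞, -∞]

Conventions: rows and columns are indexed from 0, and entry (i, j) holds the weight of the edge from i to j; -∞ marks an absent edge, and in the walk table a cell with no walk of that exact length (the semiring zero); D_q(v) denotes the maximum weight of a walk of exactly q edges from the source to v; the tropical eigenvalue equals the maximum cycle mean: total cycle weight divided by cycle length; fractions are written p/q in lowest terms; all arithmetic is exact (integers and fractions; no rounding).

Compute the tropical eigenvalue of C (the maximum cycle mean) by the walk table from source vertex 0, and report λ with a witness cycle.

q=0: [0, -∞, -∞, -∞, -∞, -∞]
q=1: [-15, 6, -6, -8, -∞, -17]
q=2: [-2, -9, -4, 12, 7, 1]
q=3: [-3, 5, 8, 1, 16, 3]
q=4: [6, 3, 10, 11, 17, 15]
q=5: [10, 12, 22, 9, 18, 17]
q=6: [13, 16, 24, 18, 19, 29]
Optimal cycle mean attained by: cycle 2->5->2, total 7 + 7, length 2.
Answer: λ = 7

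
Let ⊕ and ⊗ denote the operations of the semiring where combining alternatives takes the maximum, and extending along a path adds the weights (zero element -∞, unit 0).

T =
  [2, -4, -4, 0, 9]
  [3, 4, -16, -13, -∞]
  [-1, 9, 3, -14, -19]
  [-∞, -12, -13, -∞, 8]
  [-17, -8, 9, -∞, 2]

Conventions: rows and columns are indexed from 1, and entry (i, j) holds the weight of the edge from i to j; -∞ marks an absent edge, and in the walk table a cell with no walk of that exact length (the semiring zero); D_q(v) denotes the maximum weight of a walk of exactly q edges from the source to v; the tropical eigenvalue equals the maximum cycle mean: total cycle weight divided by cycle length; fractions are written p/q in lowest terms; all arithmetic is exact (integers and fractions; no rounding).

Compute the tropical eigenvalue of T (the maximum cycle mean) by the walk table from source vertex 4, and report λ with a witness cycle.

q=0: [-∞, -∞, -∞, 0, -∞]
q=1: [-∞, -12, -13, -∞, 8]
q=2: [-9, 0, 17, -25, 10]
q=3: [16, 26, 20, 3, 12]
q=4: [29, 30, 23, 16, 25]
q=5: [33, 34, 34, 29, 38]
Optimal cycle mean attained by: cycle 1->5->3->2->1, total 9 + 9 + 9 + 3, length 4.
Answer: λ = 15/2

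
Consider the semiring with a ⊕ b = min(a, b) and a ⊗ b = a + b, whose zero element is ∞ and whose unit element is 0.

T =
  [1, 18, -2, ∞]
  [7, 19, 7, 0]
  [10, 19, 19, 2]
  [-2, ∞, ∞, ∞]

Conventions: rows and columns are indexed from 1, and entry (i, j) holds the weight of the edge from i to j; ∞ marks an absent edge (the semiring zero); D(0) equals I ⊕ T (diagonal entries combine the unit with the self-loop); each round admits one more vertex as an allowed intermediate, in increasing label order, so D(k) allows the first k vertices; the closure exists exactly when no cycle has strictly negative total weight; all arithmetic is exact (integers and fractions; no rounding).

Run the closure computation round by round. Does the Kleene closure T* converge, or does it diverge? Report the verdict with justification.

D(0):
  [0, 18, -2, ∞]
  [7, 0, 7, 0]
  [10, 19, 0, 2]
  [-2, ∞, ∞, 0]
D(1):
  [0, 18, -2, ∞]
  [7, 0, 5, 0]
  [10, 19, 0, 2]
  [-2, 16, -4, 0]
D(2):
  [0, 18, -2, 18]
  [7, 0, 5, 0]
  [10, 19, 0, 2]
  [-2, 16, -4, 0]
Detection: at round 3, diagonal entry (4, 4) turns strictly negative.
Key observation: the cycle 4->1->3->4 has total weight (-2) + (-2) + 2, which is strictly negative.
Answer: DIVERGES — negative cycle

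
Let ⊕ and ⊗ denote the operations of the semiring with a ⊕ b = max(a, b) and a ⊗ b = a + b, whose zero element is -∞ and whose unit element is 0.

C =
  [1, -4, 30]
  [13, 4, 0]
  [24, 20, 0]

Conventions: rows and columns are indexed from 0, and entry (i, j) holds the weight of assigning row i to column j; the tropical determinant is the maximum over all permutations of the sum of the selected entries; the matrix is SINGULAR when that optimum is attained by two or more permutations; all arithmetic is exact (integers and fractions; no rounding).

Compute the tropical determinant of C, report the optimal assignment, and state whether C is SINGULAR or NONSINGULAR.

σ = (0, 1, 2): 1 + 4 + 0 = 5
σ = (0, 2, 1): 1 + 0 + 20 = 21
σ = (1, 0, 2): (-4) + 13 + 0 = 9
σ = (1, 2, 0): (-4) + 0 + 24 = 20
σ = (2, 0, 1): 30 + 13 + 20 = 63
σ = (2, 1, 0): 30 + 4 + 24 = 58
Optimal value attained by: σ = (2, 0, 1).
Answer: det⊕(C) = 63; verdict: NONSINGULAR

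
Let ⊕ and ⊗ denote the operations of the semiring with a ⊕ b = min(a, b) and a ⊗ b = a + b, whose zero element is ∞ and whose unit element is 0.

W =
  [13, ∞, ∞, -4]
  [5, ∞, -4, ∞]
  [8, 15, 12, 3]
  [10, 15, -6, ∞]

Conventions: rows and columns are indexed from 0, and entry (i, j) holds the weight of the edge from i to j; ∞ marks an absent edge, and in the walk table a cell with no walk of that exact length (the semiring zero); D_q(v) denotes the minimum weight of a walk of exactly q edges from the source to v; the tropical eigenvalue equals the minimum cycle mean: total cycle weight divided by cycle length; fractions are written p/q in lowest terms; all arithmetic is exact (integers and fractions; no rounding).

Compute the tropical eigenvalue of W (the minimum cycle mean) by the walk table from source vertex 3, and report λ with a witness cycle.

q=0: [∞, ∞, ∞, 0]
q=1: [10, 15, -6, ∞]
q=2: [2, 9, 6, -3]
q=3: [7, 12, -9, -2]
q=4: [-1, 6, -8, -6]
Optimal cycle mean attained by: cycle 2->3->2, total 3 + (-6), length 2.
Answer: λ = -3/2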